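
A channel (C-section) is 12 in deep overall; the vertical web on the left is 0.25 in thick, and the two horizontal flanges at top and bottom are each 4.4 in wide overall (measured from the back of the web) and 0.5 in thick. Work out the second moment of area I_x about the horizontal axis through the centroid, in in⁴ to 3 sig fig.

I_x ≈ 173 in⁴

Treat the section as a set of non-overlapping primitives; coordinates are from the bounding-box lower-left.
Web: 0.25 × 12, A = 3 in², y = 6 in, Ī = 36 in⁴.
Top flange (beyond web): 4.15 × 0.5, A = 2.075 in², y = 11.75 in, Ī = 0.043229 in⁴.
Bottom flange (beyond web): 4.15 × 0.5, A = 2.075 in², y = 0.25 in, Ī = 0.043229 in⁴.
By symmetry the centroid is at mid-height, ȳ = 6 in.
Transfer each piece to the horizontal axis through the centroid using Ī + A·d² with d = y − 6:
  web: d = 0 in → contributes +36 in⁴
  top flange (beyond web): d = 5.75 in → contributes +68.648 in⁴
  bottom flange (beyond web): d = -5.75 in → contributes +68.648 in⁴
Total I = 173.3 in⁴.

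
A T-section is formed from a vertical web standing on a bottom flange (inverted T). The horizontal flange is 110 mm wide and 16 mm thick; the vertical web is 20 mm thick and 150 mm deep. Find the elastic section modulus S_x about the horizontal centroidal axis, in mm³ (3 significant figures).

S_x ≈ 1.26 × 10⁵ mm³

Break the section into simple shapes (no overlaps), measuring from the bottom-left corner of the bounding box.
Flange: 110 × 16, A = 1 760 mm², y = 8 mm, Ī = 37 547 mm⁴.
Web: 20 × 150, A = 3 000 mm², y = 91 mm, Ī = 5 625 000 mm⁴.
Centroid: ȳ = ΣA·y / ΣA = 60.311 mm.
Transfer each piece to the horizontal centroidal axis using Ī + A·d² with d = y − 60.311:
  flange: d = -52.311 mm → contributes +4 853 668 mm⁴
  web: d = 30.689 mm → contributes +8 450 458 mm⁴
Total I = 13 304 126 mm⁴.
Extreme fibre distance c = 105.69 mm; S = I/c = 125 880 mm³.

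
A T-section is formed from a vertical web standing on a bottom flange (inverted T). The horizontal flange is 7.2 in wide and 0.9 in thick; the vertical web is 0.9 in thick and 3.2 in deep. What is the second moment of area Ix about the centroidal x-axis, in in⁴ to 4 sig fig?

Ix ≈ 11.27 in⁴

Split into non-overlapping primitives; take the origin at the lower-left of the bounding box.
Flange: 7.2 × 0.9, A = 6.48 in², y = 0.45 in, Ī = 0.4374 in⁴.
Web: 0.9 × 3.2, A = 2.88 in², y = 2.5 in, Ī = 2.4576 in⁴.
Centroid: ȳ = ΣA·y / ΣA = 1.08077 in.
Transfer each piece to the centroidal x-axis using Ī + A·d² with d = y − 1.08077:
  flange: d = -0.630769 in → contributes +3.0156 in⁴
  web: d = 1.41923 in → contributes +8.25854 in⁴
Total I = 11.2741 in⁴.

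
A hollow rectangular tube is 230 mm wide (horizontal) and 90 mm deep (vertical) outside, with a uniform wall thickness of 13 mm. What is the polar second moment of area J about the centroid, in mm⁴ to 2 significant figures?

Break the section into simple shapes (no overlaps), measuring from the bottom-left corner of the bounding box.
Outer rectangle: 230 × 90, A = 20 700 mm², y = 45 mm, Ī = 13 972 500 mm⁴.
Inner void (subtracted): 204 × 64, A = 13 056 mm², y = 45 mm, Ī = 4 456 448 mm⁴.
By symmetry the centroid is at mid-height, ȳ = 45 mm.
All pieces are centred on the centroidal x-axis, so I = ΣĪ (holes subtracted) = 9 516 052 mm⁴.
Repeating about the centroidal y-axis gives I_y = 45 974 292 mm⁴.
Polar second moment: J = I_x + I_y = 55 490 344 mm⁴.

J ≈ 5.5 × 10⁷ mm⁴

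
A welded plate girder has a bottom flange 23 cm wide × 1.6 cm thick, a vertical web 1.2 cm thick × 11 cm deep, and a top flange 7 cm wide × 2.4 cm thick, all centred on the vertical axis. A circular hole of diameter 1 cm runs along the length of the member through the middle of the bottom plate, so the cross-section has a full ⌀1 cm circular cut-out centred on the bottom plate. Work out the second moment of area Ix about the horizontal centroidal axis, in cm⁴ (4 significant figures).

Ix ≈ 2135 cm⁴

Treat the section as a set of non-overlapping primitives; coordinates are from the bounding-box lower-left.
Bottom plate: 23 × 1.6, A = 36.8 cm², y = 0.8 cm, Ī = 7.85067 cm⁴.
Web plate: 1.2 × 11, A = 13.2 cm², y = 7.1 cm, Ī = 133.1 cm⁴.
Top plate: 7 × 2.4, A = 16.8 cm², y = 13.8 cm, Ī = 8.064 cm⁴.
Hole (subtracted): ⌀1, A = 0.785398 cm², y = 0.8 cm, Ī = 0.0490874 cm⁴.
Centroid: ȳ = ΣA·y / ΣA = 5.36808 cm.
Transfer each piece to the horizontal centroidal axis using Ī + A·d² with d = y − 5.36808:
  bottom plate: d = -4.56808 cm → contributes +775.769 cm⁴
  web plate: d = 1.73192 cm → contributes +172.694 cm⁴
  top plate: d = 8.43192 cm → contributes +1202.5 cm⁴
  hole: d = -4.56808 cm → contributes −16.4383 cm⁴
Total I = 2134.52 cm⁴.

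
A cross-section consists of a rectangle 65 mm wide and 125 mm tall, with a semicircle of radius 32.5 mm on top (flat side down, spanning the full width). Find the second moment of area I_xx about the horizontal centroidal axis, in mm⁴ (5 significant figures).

Split into non-overlapping primitives; take the origin at the lower-left of the bounding box.
Rectangular body: 65 × 125, A = 8 125 mm², y = 62.5 mm, Ī = 10 579 427 mm⁴.
Semicircular cap: semicircle r = 32.5, A = 1659.154 mm², y = 138.7934 mm, Ī = 122451.9 mm⁴.
Centroid: ȳ = ΣA·y / ΣA = 75.4375 mm.
Transfer each piece to the horizontal centroidal axis using Ī + A·d² with d = y − 75.4375:
  rectangular body: d = -12.9375 mm → contributes +11 939 381 mm⁴
  semicircular cap: d = 63.35593 mm → contributes +6 782 250 mm⁴
Total I = 18 721 632 mm⁴.

I_xx ≈ 1.8722 × 10⁷ mm⁴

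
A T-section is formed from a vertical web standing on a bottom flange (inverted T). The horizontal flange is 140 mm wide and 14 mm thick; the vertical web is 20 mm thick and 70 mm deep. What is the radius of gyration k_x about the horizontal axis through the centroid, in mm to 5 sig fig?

Treat the section as a set of non-overlapping primitives; coordinates are from the bounding-box lower-left.
Flange: 140 × 14, A = 1 960 mm², y = 7 mm, Ī = 32013.33 mm⁴.
Web: 20 × 70, A = 1 400 mm², y = 49 mm, Ī = 571666.7 mm⁴.
Centroid: ȳ = ΣA·y / ΣA = 24.5 mm.
Transfer each piece to the horizontal axis through the centroid using Ī + A·d² with d = y − 24.5:
  flange: d = -17.5 mm → contributes +632263.3 mm⁴
  web: d = 24.5 mm → contributes +1 412 017 mm⁴
Total I = 2 044 280 mm⁴.
Radius of gyration: k = √(I/A) = √(2 044 280 / 3 360) = 24.6661 mm.

k_x ≈ 24.666 mm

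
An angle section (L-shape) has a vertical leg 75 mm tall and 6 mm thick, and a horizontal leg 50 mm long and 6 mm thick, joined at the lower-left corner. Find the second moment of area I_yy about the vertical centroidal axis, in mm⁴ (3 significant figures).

I_yy ≈ 1.48 × 10⁵ mm⁴

Break the section into simple shapes (no overlaps), measuring from the bottom-left corner of the bounding box.
Vertical leg: 6 × 75, A = 450 mm², x = 3 mm, Ī = 1 350 mm⁴.
Horizontal leg (remainder): 44 × 6, A = 264 mm², x = 28 mm, Ī = 42 592 mm⁴.
Centroid: x̄ = ΣA·x / ΣA = 12.244 mm.
Transfer each piece to the vertical centroidal axis using Ī + A·d² with d = x − 12.244:
  vertical leg: d = -9.2437 mm → contributes +39 801 mm⁴
  horizontal leg (remainder): d = 15.756 mm → contributes +108 133 mm⁴
Total I = 147 934 mm⁴.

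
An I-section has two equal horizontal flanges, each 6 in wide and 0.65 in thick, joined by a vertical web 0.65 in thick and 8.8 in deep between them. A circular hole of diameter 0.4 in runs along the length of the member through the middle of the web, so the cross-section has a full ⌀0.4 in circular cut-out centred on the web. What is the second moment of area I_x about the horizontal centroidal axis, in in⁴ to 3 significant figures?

I_x ≈ 211 in⁴

Split into non-overlapping primitives; take the origin at the lower-left of the bounding box.
Bottom flange: 6 × 0.65, A = 3.9 in², y = 0.325 in, Ī = 0.13731 in⁴.
Web: 0.65 × 8.8, A = 5.72 in², y = 5.05 in, Ī = 36.913 in⁴.
Top flange: 6 × 0.65, A = 3.9 in², y = 9.775 in, Ī = 0.13731 in⁴.
Hole (subtracted): ⌀0.4, A = 0.12566 in², y = 5.05 in, Ī = 0.0012566 in⁴.
By symmetry the centroid is at mid-height, ȳ = 5.05 in.
Transfer each piece to the horizontal centroidal axis using Ī + A·d² with d = y − 5.05:
  bottom flange: d = -4.725 in → contributes +87.207 in⁴
  web: d = 0 in → contributes +36.913 in⁴
  top flange: d = 4.725 in → contributes +87.207 in⁴
  hole: d = 0 in → contributes −0.0012566 in⁴
Total I = 211.33 in⁴.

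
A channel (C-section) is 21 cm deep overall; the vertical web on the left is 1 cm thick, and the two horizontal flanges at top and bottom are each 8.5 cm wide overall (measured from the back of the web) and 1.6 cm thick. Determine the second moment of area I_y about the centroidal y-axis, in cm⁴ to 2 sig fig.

Treat the section as a set of non-overlapping primitives; coordinates are from the bounding-box lower-left.
Web: 1 × 21, A = 21 cm², x = 0.5 cm, Ī = 1.75 cm⁴.
Top flange (beyond web): 7.5 × 1.6, A = 12 cm², x = 4.75 cm, Ī = 56.25 cm⁴.
Bottom flange (beyond web): 7.5 × 1.6, A = 12 cm², x = 4.75 cm, Ī = 56.25 cm⁴.
Centroid: x̄ = ΣA·x / ΣA = 2.767 cm.
Transfer each piece to the centroidal y-axis using Ī + A·d² with d = x − 2.767:
  web: d = -2.267 cm → contributes +109.6 cm⁴
  top flange (beyond web): d = 1.983 cm → contributes +103.5 cm⁴
  bottom flange (beyond web): d = 1.983 cm → contributes +103.5 cm⁴
Total I = 316.6 cm⁴.

I_y ≈ 320 cm⁴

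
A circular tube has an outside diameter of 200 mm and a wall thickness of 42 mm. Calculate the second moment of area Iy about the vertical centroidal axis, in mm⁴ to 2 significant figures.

Iy ≈ 7.0 × 10⁷ mm⁴

Break the section into simple shapes (no overlaps), measuring from the bottom-left corner of the bounding box.
Outer circle: ⌀200, A = 31 416 mm², x = 100 mm, Ī = 78 539 816 mm⁴.
Bore (subtracted): ⌀116, A = 10 568 mm², x = 100 mm, Ī = 8 887 955 mm⁴.
By symmetry the centroid is at mid-width, x̄ = 100 mm.
All pieces are centred on the vertical centroidal axis, so I = ΣĪ (holes subtracted) = 69 651 861 mm⁴.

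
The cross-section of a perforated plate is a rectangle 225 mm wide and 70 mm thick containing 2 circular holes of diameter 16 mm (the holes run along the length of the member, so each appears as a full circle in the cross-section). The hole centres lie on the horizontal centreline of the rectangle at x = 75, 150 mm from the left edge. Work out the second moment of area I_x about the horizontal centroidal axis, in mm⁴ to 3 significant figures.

Treat the section as a set of non-overlapping primitives; coordinates are from the bounding-box lower-left.
Plate: 225 × 70, A = 15 750 mm², y = 35 mm, Ī = 6 431 250 mm⁴.
Hole 1 (subtracted): ⌀16, A = 201.06 mm², y = 35 mm, Ī = 3 217 mm⁴.
Hole 2 (subtracted): ⌀16, A = 201.06 mm², y = 35 mm, Ī = 3 217 mm⁴.
By symmetry the centroid is at mid-height, ȳ = 35 mm.
All pieces are centred on the horizontal centroidal axis, so I = ΣĪ (holes subtracted) = 6 424 816 mm⁴.

I_x ≈ 6.42 × 10⁶ mm⁴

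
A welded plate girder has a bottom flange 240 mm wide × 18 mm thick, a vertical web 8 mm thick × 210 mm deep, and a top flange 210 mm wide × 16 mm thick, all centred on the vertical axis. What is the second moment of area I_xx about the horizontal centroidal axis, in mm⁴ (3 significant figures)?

I_xx ≈ 1.04 × 10⁸ mm⁴

Treat the section as a set of non-overlapping primitives; coordinates are from the bounding-box lower-left.
Bottom plate: 240 × 18, A = 4 320 mm², y = 9 mm, Ī = 116 640 mm⁴.
Web plate: 8 × 210, A = 1 680 mm², y = 123 mm, Ī = 6 174 000 mm⁴.
Top plate: 210 × 16, A = 3 360 mm², y = 236 mm, Ī = 71 680 mm⁴.
Centroid: ȳ = ΣA·y / ΣA = 110.95 mm.
Transfer each piece to the horizontal centroidal axis using Ī + A·d² with d = y − 110.95:
  bottom plate: d = -101.95 mm → contributes +45 016 738 mm⁴
  web plate: d = 12.051 mm → contributes +6 417 992 mm⁴
  top plate: d = 125.05 mm → contributes +52 614 766 mm⁴
Total I = 104 049 495 mm⁴.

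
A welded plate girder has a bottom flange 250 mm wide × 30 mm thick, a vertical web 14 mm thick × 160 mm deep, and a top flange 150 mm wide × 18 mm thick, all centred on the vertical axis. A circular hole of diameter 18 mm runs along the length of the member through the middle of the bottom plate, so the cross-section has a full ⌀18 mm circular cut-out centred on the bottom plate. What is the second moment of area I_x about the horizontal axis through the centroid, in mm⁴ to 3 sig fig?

Split into non-overlapping primitives; take the origin at the lower-left of the bounding box.
Bottom plate: 250 × 30, A = 7 500 mm², y = 15 mm, Ī = 562 500 mm⁴.
Web plate: 14 × 160, A = 2 240 mm², y = 110 mm, Ī = 4 778 667 mm⁴.
Top plate: 150 × 18, A = 2 700 mm², y = 199 mm, Ī = 72 900 mm⁴.
Hole (subtracted): ⌀18, A = 254.47 mm², y = 15 mm, Ī = 5 153 mm⁴.
Centroid: ȳ = ΣA·y / ΣA = 73.233 mm.
Transfer each piece to the horizontal axis through the centroid using Ī + A·d² with d = y − 73.233:
  bottom plate: d = -58.233 mm → contributes +25 995 615 mm⁴
  web plate: d = 36.767 mm → contributes +7 806 727 mm⁴
  top plate: d = 125.77 mm → contributes +42 779 715 mm⁴
  hole: d = -58.233 mm → contributes −868 078 mm⁴
Total I = 75 713 978 mm⁴.

I_x ≈ 7.57 × 10⁷ mm⁴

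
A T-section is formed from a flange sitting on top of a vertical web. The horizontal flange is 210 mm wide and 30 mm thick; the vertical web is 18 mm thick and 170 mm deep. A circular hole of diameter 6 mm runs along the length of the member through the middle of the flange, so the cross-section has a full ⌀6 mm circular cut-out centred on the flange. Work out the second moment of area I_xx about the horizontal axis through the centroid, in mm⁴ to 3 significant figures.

Decompose the section into non-overlapping parts with the origin at the bottom-left of its bounding rectangle.
Flange: 210 × 30, A = 6 300 mm², y = 185 mm, Ī = 472 500 mm⁴.
Web: 18 × 170, A = 3 060 mm², y = 85 mm, Ī = 7 369 500 mm⁴.
Hole (subtracted): ⌀6, A = 28.274 mm², y = 185 mm, Ī = 63.617 mm⁴.
Centroid: ȳ = ΣA·y / ΣA = 152.21 mm.
Transfer each piece to the horizontal axis through the centroid using Ī + A·d² with d = y − 152.21:
  flange: d = 32.791 mm → contributes +7 246 723 mm⁴
  web: d = -67.209 mm → contributes +21 191 523 mm⁴
  hole: d = 32.791 mm → contributes −30 466 mm⁴
Total I = 28 407 779 mm⁴.

I_xx ≈ 2.84 × 10⁷ mm⁴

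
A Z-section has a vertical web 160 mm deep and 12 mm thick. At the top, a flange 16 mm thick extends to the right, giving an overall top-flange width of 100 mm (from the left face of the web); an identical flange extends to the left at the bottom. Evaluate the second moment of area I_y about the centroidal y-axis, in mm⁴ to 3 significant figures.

Split into non-overlapping primitives; take the origin at the lower-left of the bounding box.
Web: 12 × 160, A = 1 920 mm², x = 94 mm, Ī = 23 040 mm⁴.
Top flange (beyond web): 88 × 16, A = 1 408 mm², x = 144 mm, Ī = 908 629 mm⁴.
Bottom flange (beyond web): 88 × 16, A = 1 408 mm², x = 44 mm, Ī = 908 629 mm⁴.
Centroid: x̄ = ΣA·x / ΣA = 94 mm.
Transfer each piece to the centroidal y-axis using Ī + A·d² with d = x − 94:
  web: d = 0 mm → contributes +23 040 mm⁴
  top flange (beyond web): d = 50 mm → contributes +4 428 629 mm⁴
  bottom flange (beyond web): d = -50 mm → contributes +4 428 629 mm⁴
Total I = 8 880 299 mm⁴.

I_y ≈ 8.88 × 10⁶ mm⁴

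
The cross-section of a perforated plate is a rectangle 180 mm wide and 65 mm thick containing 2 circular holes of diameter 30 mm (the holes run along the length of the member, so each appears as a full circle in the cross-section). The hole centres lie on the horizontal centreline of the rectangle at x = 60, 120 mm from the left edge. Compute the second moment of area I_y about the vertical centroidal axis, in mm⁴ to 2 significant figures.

I_y ≈ 3.0 × 10⁷ mm⁴

Break the section into simple shapes (no overlaps), measuring from the bottom-left corner of the bounding box.
Plate: 180 × 65, A = 11 700 mm², x = 90 mm, Ī = 31 590 000 mm⁴.
Hole 1 (subtracted): ⌀30, A = 706.9 mm², x = 60 mm, Ī = 39 761 mm⁴.
Hole 2 (subtracted): ⌀30, A = 706.9 mm², x = 120 mm, Ī = 39 761 mm⁴.
By symmetry the centroid is at mid-width, x̄ = 90 mm.
Transfer each piece to the vertical centroidal axis using Ī + A·d² with d = x − 90:
  plate: d = 0 mm → contributes +31 590 000 mm⁴
  hole 1: d = -30 mm → contributes −675 933 mm⁴
  hole 2: d = 30 mm → contributes −675 933 mm⁴
Total I = 30 238 133 mm⁴.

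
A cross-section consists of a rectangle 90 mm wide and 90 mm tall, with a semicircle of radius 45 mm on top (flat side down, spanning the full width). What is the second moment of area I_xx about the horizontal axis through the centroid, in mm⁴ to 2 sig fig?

Split into non-overlapping primitives; take the origin at the lower-left of the bounding box.
Rectangular body: 90 × 90, A = 8 100 mm², y = 45 mm, Ī = 5 467 500 mm⁴.
Semicircular cap: semicircle r = 45, A = 3 181 mm², y = 109.1 mm, Ī = 450 072 mm⁴.
Centroid: ȳ = ΣA·y / ΣA = 63.07 mm.
Transfer each piece to the horizontal axis through the centroid using Ī + A·d² with d = y − 63.07:
  rectangular body: d = -18.07 mm → contributes +8 113 484 mm⁴
  semicircular cap: d = 46.02 mm → contributes +7 188 015 mm⁴
Total I = 15 301 499 mm⁴.

I_xx ≈ 1.5 × 10⁷ mm⁴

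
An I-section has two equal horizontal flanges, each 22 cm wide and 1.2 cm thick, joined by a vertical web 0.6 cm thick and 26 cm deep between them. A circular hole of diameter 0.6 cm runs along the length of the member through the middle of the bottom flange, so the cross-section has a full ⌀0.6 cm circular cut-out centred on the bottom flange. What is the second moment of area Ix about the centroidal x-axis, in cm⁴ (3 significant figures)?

Break the section into simple shapes (no overlaps), measuring from the bottom-left corner of the bounding box.
Bottom flange: 22 × 1.2, A = 26.4 cm², y = 0.6 cm, Ī = 3.168 cm⁴.
Web: 0.6 × 26, A = 15.6 cm², y = 14.2 cm, Ī = 878.8 cm⁴.
Top flange: 22 × 1.2, A = 26.4 cm², y = 27.8 cm, Ī = 3.168 cm⁴.
Hole (subtracted): ⌀0.6, A = 0.28274 cm², y = 0.6 cm, Ī = 0.0063617 cm⁴.
Centroid: ȳ = ΣA·y / ΣA = 14.256 cm.
Transfer each piece to the centroidal x-axis using Ī + A·d² with d = y − 14.256:
  bottom flange: d = -13.656 cm → contributes +4926.7 cm⁴
  web: d = -0.056451 cm → contributes +878.85 cm⁴
  top flange: d = 13.544 cm → contributes +4845.7 cm⁴
  hole: d = -13.656 cm → contributes −52.738 cm⁴
Total I = 10 599 cm⁴.

Ix ≈ 1.06 × 10⁴ cm⁴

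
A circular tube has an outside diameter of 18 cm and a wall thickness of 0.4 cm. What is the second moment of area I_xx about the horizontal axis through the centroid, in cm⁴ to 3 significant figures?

Treat the section as a set of non-overlapping primitives; coordinates are from the bounding-box lower-left.
Outer circle: ⌀18, A = 254.47 cm², y = 9 cm, Ī = 5 153 cm⁴.
Bore (subtracted): ⌀17.2, A = 232.35 cm², y = 9 cm, Ī = 4296.2 cm⁴.
By symmetry the centroid is at mid-height, ȳ = 9 cm.
All pieces are centred on the horizontal axis through the centroid, so I = ΣĪ (holes subtracted) = 856.81 cm⁴.

I_xx ≈ 857 cm⁴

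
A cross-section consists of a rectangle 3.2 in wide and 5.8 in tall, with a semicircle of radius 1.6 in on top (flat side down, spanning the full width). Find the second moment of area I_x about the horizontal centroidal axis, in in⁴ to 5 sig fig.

Split into non-overlapping primitives; take the origin at the lower-left of the bounding box.
Rectangular body: 3.2 × 5.8, A = 18.56 in², y = 2.9 in, Ī = 52.02987 in⁴.
Semicircular cap: semicircle r = 1.6, A = 4.021239 in², y = 6.479061 in, Ī = 0.7193032 in⁴.
Centroid: ȳ = ΣA·y / ΣA = 3.537355 in.
Transfer each piece to the horizontal centroidal axis using Ī + A·d² with d = y − 3.537355:
  rectangular body: d = -0.6373547 in → contributes +59.56933 in⁴
  semicircular cap: d = 2.941706 in → contributes +35.51764 in⁴
Total I = 95.08697 in⁴.

I_x ≈ 95.087 in⁴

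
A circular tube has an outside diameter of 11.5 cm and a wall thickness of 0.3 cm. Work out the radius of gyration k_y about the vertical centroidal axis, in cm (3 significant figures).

k_y ≈ 3.96 cm

Split into non-overlapping primitives; take the origin at the lower-left of the bounding box.
Outer circle: ⌀11.5, A = 103.87 cm², x = 5.75 cm, Ī = 858.54 cm⁴.
Bore (subtracted): ⌀10.9, A = 93.313 cm², x = 5.75 cm, Ī = 692.91 cm⁴.
By symmetry the centroid is at mid-width, x̄ = 5.75 cm.
All pieces are centred on the vertical centroidal axis, so I = ΣĪ (holes subtracted) = 165.63 cm⁴.
Radius of gyration: k = √(I/A) = √(165.63 / 10.556) = 3.9612 cm.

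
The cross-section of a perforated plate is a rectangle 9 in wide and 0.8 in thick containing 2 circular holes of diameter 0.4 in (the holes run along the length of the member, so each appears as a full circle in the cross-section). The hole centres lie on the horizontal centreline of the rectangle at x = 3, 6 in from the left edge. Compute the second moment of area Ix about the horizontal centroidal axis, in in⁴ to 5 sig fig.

Break the section into simple shapes (no overlaps), measuring from the bottom-left corner of the bounding box.
Plate: 9 × 0.8, A = 7.2 in², y = 0.4 in, Ī = 0.384 in⁴.
Hole 1 (subtracted): ⌀0.4, A = 0.1256637 in², y = 0.4 in, Ī = 0.001256637 in⁴.
Hole 2 (subtracted): ⌀0.4, A = 0.1256637 in², y = 0.4 in, Ī = 0.001256637 in⁴.
By symmetry the centroid is at mid-height, ȳ = 0.4 in.
All pieces are centred on the horizontal centroidal axis, so I = ΣĪ (holes subtracted) = 0.3814867 in⁴.

Ix ≈ 0.38149 in⁴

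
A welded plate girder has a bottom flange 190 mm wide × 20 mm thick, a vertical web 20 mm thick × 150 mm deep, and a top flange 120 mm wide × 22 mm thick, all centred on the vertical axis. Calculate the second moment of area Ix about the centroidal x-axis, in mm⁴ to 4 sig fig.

Treat the section as a set of non-overlapping primitives; coordinates are from the bounding-box lower-left.
Bottom plate: 190 × 20, A = 3 800 mm², y = 10 mm, Ī = 126 667 mm⁴.
Web plate: 20 × 150, A = 3 000 mm², y = 95 mm, Ī = 5 625 000 mm⁴.
Top plate: 120 × 22, A = 2 640 mm², y = 181 mm, Ī = 106 480 mm⁴.
Centroid: ȳ = ΣA·y / ΣA = 84.8347 mm.
Transfer each piece to the centroidal x-axis using Ī + A·d² with d = y − 84.8347:
  bottom plate: d = -74.8347 mm → contributes +21 407 576 mm⁴
  web plate: d = 10.1653 mm → contributes +5 934 997 mm⁴
  top plate: d = 96.1653 mm → contributes +24 520 556 mm⁴
Total I = 51 863 129 mm⁴.

Ix ≈ 5.186 × 10⁷ mm⁴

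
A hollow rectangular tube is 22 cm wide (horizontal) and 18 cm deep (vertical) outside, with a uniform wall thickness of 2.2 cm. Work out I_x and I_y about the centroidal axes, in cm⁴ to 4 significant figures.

Decompose the section into non-overlapping parts with the origin at the bottom-left of its bounding rectangle.
Outer rectangle: 22 × 18, A = 396 cm², y = 9 cm, Ī = 10 692 cm⁴.
Inner void (subtracted): 17.6 × 13.6, A = 239.36 cm², y = 9 cm, Ī = 3689.34 cm⁴.
By symmetry the centroid is at mid-height, ȳ = 9 cm.
All pieces are centred on the centroidal x-axis, so I = ΣĪ (holes subtracted) = 7002.66 cm⁴.
Repeating about the centroidal y-axis gives I_y = 9793.32 cm⁴.

I_x ≈ 7003 cm⁴, I_y ≈ 9793 cm⁴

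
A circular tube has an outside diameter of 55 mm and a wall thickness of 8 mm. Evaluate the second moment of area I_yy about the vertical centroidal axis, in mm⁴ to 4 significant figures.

I_yy ≈ 3.356 × 10⁵ mm⁴

Split into non-overlapping primitives; take the origin at the lower-left of the bounding box.
Outer circle: ⌀55, A = 2375.83 mm², x = 27.5 mm, Ī = 449 180 mm⁴.
Bore (subtracted): ⌀39, A = 1194.59 mm², x = 27.5 mm, Ī = 113 561 mm⁴.
By symmetry the centroid is at mid-width, x̄ = 27.5 mm.
All pieces are centred on the vertical centroidal axis, so I = ΣĪ (holes subtracted) = 335 619 mm⁴.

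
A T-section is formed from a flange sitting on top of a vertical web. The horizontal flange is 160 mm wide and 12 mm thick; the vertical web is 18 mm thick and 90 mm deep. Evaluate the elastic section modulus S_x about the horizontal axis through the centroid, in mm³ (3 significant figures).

Split into non-overlapping primitives; take the origin at the lower-left of the bounding box.
Flange: 160 × 12, A = 1 920 mm², y = 96 mm, Ī = 23 040 mm⁴.
Web: 18 × 90, A = 1 620 mm², y = 45 mm, Ī = 1 093 500 mm⁴.
Centroid: ȳ = ΣA·y / ΣA = 72.661 mm.
Transfer each piece to the horizontal axis through the centroid using Ī + A·d² with d = y − 72.661:
  flange: d = 23.339 mm → contributes +1 068 880 mm⁴
  web: d = -27.661 mm → contributes +2 333 014 mm⁴
Total I = 3 401 893 mm⁴.
Extreme fibre distance c = 72.661 mm; S = I/c = 46 819 mm³.

S_x ≈ 4.68 × 10⁴ mm³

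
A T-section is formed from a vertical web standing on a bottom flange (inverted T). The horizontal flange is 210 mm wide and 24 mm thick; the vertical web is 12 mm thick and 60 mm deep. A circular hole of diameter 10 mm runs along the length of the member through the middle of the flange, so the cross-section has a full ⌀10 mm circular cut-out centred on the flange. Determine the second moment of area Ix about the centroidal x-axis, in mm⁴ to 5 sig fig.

Ix ≈ 1.5666 × 10⁶ mm⁴

Decompose the section into non-overlapping parts with the origin at the bottom-left of its bounding rectangle.
Flange: 210 × 24, A = 5 040 mm², y = 12 mm, Ī = 241 920 mm⁴.
Web: 12 × 60, A = 720 mm², y = 54 mm, Ī = 216 000 mm⁴.
Hole (subtracted): ⌀10, A = 78.53982 mm², y = 12 mm, Ī = 490.8739 mm⁴.
Centroid: ȳ = ΣA·y / ΣA = 17.32258 mm.
Transfer each piece to the centroidal x-axis using Ī + A·d² with d = y − 17.32258:
  flange: d = -5.322575 mm → contributes +384702.2 mm⁴
  web: d = 36.67742 mm → contributes +1 184 568 mm⁴
  hole: d = -5.322575 mm → contributes −2715.892 mm⁴
Total I = 1 566 554 mm⁴.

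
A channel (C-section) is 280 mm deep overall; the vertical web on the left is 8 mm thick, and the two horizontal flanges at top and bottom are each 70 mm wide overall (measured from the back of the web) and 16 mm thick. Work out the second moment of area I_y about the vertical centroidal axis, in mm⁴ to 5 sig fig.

Split into non-overlapping primitives; take the origin at the lower-left of the bounding box.
Web: 8 × 280, A = 2 240 mm², x = 4 mm, Ī = 11946.67 mm⁴.
Top flange (beyond web): 62 × 16, A = 992 mm², x = 39 mm, Ī = 317770.7 mm⁴.
Bottom flange (beyond web): 62 × 16, A = 992 mm², x = 39 mm, Ī = 317770.7 mm⁴.
Centroid: x̄ = ΣA·x / ΣA = 20.43939 mm.
Transfer each piece to the vertical centroidal axis using Ī + A·d² with d = x − 20.43939:
  web: d = -16.43939 mm → contributes +617314.9 mm⁴
  top flange (beyond web): d = 18.56061 mm → contributes +659510.8 mm⁴
  bottom flange (beyond web): d = 18.56061 mm → contributes +659510.8 mm⁴
Total I = 1 936 336 mm⁴.

I_y ≈ 1.9363 × 10⁶ mm⁴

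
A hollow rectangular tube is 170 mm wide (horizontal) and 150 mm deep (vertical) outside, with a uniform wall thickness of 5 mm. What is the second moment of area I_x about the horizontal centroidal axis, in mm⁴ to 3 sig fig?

Decompose the section into non-overlapping parts with the origin at the bottom-left of its bounding rectangle.
Outer rectangle: 170 × 150, A = 25 500 mm², y = 75 mm, Ī = 47 812 500 mm⁴.
Inner void (subtracted): 160 × 140, A = 22 400 mm², y = 75 mm, Ī = 36 586 667 mm⁴.
By symmetry the centroid is at mid-height, ȳ = 75 mm.
All pieces are centred on the horizontal centroidal axis, so I = ΣĪ (holes subtracted) = 11 225 833 mm⁴.

I_x ≈ 1.12 × 10⁷ mm⁴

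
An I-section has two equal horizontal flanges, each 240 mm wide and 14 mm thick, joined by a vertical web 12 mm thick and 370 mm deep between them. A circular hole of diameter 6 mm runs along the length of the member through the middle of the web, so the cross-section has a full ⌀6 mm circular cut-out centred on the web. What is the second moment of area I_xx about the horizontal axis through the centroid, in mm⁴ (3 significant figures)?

Split into non-overlapping primitives; take the origin at the lower-left of the bounding box.
Bottom flange: 240 × 14, A = 3 360 mm², y = 7 mm, Ī = 54 880 mm⁴.
Web: 12 × 370, A = 4 440 mm², y = 199 mm, Ī = 50 653 000 mm⁴.
Top flange: 240 × 14, A = 3 360 mm², y = 391 mm, Ī = 54 880 mm⁴.
Hole (subtracted): ⌀6, A = 28.274 mm², y = 199 mm, Ī = 63.617 mm⁴.
By symmetry the centroid is at mid-height, ȳ = 199 mm.
Transfer each piece to the horizontal axis through the centroid using Ī + A·d² with d = y − 199:
  bottom flange: d = -192 mm → contributes +123 917 920 mm⁴
  web: d = 0 mm → contributes +50 653 000 mm⁴
  top flange: d = 192 mm → contributes +123 917 920 mm⁴
  hole: d = 0 mm → contributes −63.617 mm⁴
Total I = 298 488 776 mm⁴.

I_xx ≈ 2.98 × 10⁸ mm⁴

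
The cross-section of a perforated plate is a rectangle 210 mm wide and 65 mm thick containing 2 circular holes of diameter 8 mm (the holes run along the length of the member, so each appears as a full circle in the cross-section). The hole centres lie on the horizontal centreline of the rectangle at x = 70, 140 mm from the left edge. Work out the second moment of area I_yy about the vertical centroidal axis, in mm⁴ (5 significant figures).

I_yy ≈ 5.0040 × 10⁷ mm⁴

Split into non-overlapping primitives; take the origin at the lower-left of the bounding box.
Plate: 210 × 65, A = 13 650 mm², x = 105 mm, Ī = 50 163 750 mm⁴.
Hole 1 (subtracted): ⌀8, A = 50.26548 mm², x = 70 mm, Ī = 201.0619 mm⁴.
Hole 2 (subtracted): ⌀8, A = 50.26548 mm², x = 140 mm, Ī = 201.0619 mm⁴.
By symmetry the centroid is at mid-width, x̄ = 105 mm.
Transfer each piece to the vertical centroidal axis using Ī + A·d² with d = x − 105:
  plate: d = 0 mm → contributes +50 163 750 mm⁴
  hole 1: d = -35 mm → contributes −61776.28 mm⁴
  hole 2: d = 35 mm → contributes −61776.28 mm⁴
Total I = 50 040 197 mm⁴.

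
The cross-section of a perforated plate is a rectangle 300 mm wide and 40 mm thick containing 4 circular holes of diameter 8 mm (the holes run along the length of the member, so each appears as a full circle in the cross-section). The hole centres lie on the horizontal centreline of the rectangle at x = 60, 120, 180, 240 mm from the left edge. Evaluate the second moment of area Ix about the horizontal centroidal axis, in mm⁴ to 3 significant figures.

Split into non-overlapping primitives; take the origin at the lower-left of the bounding box.
Plate: 300 × 40, A = 12 000 mm², y = 20 mm, Ī = 1 600 000 mm⁴.
Hole 1 (subtracted): ⌀8, A = 50.265 mm², y = 20 mm, Ī = 201.06 mm⁴.
Hole 2 (subtracted): ⌀8, A = 50.265 mm², y = 20 mm, Ī = 201.06 mm⁴.
Hole 3 (subtracted): ⌀8, A = 50.265 mm², y = 20 mm, Ī = 201.06 mm⁴.
Hole 4 (subtracted): ⌀8, A = 50.265 mm², y = 20 mm, Ī = 201.06 mm⁴.
By symmetry the centroid is at mid-height, ȳ = 20 mm.
All pieces are centred on the horizontal centroidal axis, so I = ΣĪ (holes subtracted) = 1 599 196 mm⁴.

Ix ≈ 1.60 × 10⁶ mm⁴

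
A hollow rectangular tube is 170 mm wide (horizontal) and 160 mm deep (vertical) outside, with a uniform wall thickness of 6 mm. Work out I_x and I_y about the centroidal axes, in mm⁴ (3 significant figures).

Split into non-overlapping primitives; take the origin at the lower-left of the bounding box.
Outer rectangle: 170 × 160, A = 27 200 mm², y = 80 mm, Ī = 58 026 667 mm⁴.
Inner void (subtracted): 158 × 148, A = 23 384 mm², y = 80 mm, Ī = 42 683 595 mm⁴.
By symmetry the centroid is at mid-height, ȳ = 80 mm.
All pieces are centred on the centroidal x-axis, so I = ΣĪ (holes subtracted) = 15 343 072 mm⁴.
Repeating about the centroidal y-axis gives I_y = 16 860 152 mm⁴.

I_x ≈ 1.53 × 10⁷ mm⁴, I_y ≈ 1.69 × 10⁷ mm⁴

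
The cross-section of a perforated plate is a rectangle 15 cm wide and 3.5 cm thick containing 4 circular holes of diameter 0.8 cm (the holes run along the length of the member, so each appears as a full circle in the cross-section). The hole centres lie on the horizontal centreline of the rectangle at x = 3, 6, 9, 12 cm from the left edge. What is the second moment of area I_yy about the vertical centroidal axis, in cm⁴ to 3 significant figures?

Break the section into simple shapes (no overlaps), measuring from the bottom-left corner of the bounding box.
Plate: 15 × 3.5, A = 52.5 cm², x = 7.5 cm, Ī = 984.38 cm⁴.
Hole 1 (subtracted): ⌀0.8, A = 0.50265 cm², x = 3 cm, Ī = 0.020106 cm⁴.
Hole 2 (subtracted): ⌀0.8, A = 0.50265 cm², x = 6 cm, Ī = 0.020106 cm⁴.
Hole 3 (subtracted): ⌀0.8, A = 0.50265 cm², x = 9 cm, Ī = 0.020106 cm⁴.
Hole 4 (subtracted): ⌀0.8, A = 0.50265 cm², x = 12 cm, Ī = 0.020106 cm⁴.
By symmetry the centroid is at mid-width, x̄ = 7.5 cm.
Transfer each piece to the vertical centroidal axis using Ī + A·d² with d = x − 7.5:
  plate: d = 0 cm → contributes +984.38 cm⁴
  hole 1: d = -4.5 cm → contributes −10.199 cm⁴
  hole 2: d = -1.5 cm → contributes −1.1511 cm⁴
  hole 3: d = 1.5 cm → contributes −1.1511 cm⁴
  hole 4: d = 4.5 cm → contributes −10.199 cm⁴
Total I = 961.68 cm⁴.

I_yy ≈ 962 cm⁴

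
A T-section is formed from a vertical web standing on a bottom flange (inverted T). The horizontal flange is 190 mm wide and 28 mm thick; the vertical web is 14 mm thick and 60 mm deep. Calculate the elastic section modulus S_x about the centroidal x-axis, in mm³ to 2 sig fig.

Break the section into simple shapes (no overlaps), measuring from the bottom-left corner of the bounding box.
Flange: 190 × 28, A = 5 320 mm², y = 14 mm, Ī = 347 573 mm⁴.
Web: 14 × 60, A = 840 mm², y = 58 mm, Ī = 252 000 mm⁴.
Centroid: ȳ = ΣA·y / ΣA = 20 mm.
Transfer each piece to the centroidal x-axis using Ī + A·d² with d = y − 20:
  flange: d = -6 mm → contributes +539 093 mm⁴
  web: d = 38 mm → contributes +1 464 960 mm⁴
Total I = 2 004 053 mm⁴.
Extreme fibre distance c = 68 mm; S = I/c = 29 471 mm³.

S_x ≈ 2.9 × 10⁴ mm³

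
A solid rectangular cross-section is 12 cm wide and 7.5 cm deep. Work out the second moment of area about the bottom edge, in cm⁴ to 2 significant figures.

I_base ≈ 1700 cm⁴

The section: 12 × 7.5, A = 90 cm², y = 3.75 cm, Ī = 421.9 cm⁴.
Transfer it to the base of the section using Ī + A·d² with d = y − 0:
  the section: d = 3.75 cm → contributes +1 688 cm⁴
Total I = 1 688 cm⁴.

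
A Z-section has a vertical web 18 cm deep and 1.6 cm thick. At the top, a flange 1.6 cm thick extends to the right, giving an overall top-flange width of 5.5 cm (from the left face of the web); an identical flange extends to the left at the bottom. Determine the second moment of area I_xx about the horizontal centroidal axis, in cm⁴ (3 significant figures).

Treat the section as a set of non-overlapping primitives; coordinates are from the bounding-box lower-left.
Web: 1.6 × 18, A = 28.8 cm², y = 9 cm, Ī = 777.6 cm⁴.
Top flange (beyond web): 3.9 × 1.6, A = 6.24 cm², y = 17.2 cm, Ī = 1.3312 cm⁴.
Bottom flange (beyond web): 3.9 × 1.6, A = 6.24 cm², y = 0.8 cm, Ī = 1.3312 cm⁴.
Centroid: ȳ = ΣA·y / ΣA = 9 cm.
Transfer each piece to the horizontal centroidal axis using Ī + A·d² with d = y − 9:
  web: d = 0 cm → contributes +777.6 cm⁴
  top flange (beyond web): d = 8.2 cm → contributes +420.91 cm⁴
  bottom flange (beyond web): d = -8.2 cm → contributes +420.91 cm⁴
Total I = 1619.4 cm⁴.

I_xx ≈ 1620 cm⁴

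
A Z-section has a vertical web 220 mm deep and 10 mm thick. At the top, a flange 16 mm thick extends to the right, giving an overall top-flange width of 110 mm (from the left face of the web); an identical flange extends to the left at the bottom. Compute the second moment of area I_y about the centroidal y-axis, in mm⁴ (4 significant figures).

Treat the section as a set of non-overlapping primitives; coordinates are from the bounding-box lower-left.
Web: 10 × 220, A = 2 200 mm², x = 105 mm, Ī = 18333.3 mm⁴.
Top flange (beyond web): 100 × 16, A = 1 600 mm², x = 160 mm, Ī = 1 333 333 mm⁴.
Bottom flange (beyond web): 100 × 16, A = 1 600 mm², x = 50 mm, Ī = 1 333 333 mm⁴.
Centroid: x̄ = ΣA·x / ΣA = 105 mm.
Transfer each piece to the centroidal y-axis using Ī + A·d² with d = x − 105:
  web: d = 0 mm → contributes +18333.3 mm⁴
  top flange (beyond web): d = 55 mm → contributes +6 173 333 mm⁴
  bottom flange (beyond web): d = -55 mm → contributes +6 173 333 mm⁴
Total I = 12 365 000 mm⁴.

I_y ≈ 1.237 × 10⁷ mm⁴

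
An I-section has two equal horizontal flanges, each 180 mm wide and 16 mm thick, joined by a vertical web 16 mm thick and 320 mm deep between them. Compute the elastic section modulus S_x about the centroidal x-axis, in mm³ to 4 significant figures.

S_x ≈ 1.173 × 10⁶ mm³

Treat the section as a set of non-overlapping primitives; coordinates are from the bounding-box lower-left.
Bottom flange: 180 × 16, A = 2 880 mm², y = 8 mm, Ī = 61 440 mm⁴.
Web: 16 × 320, A = 5 120 mm², y = 176 mm, Ī = 43 690 667 mm⁴.
Top flange: 180 × 16, A = 2 880 mm², y = 344 mm, Ī = 61 440 mm⁴.
By symmetry the centroid is at mid-height, ȳ = 176 mm.
Transfer each piece to the centroidal x-axis using Ī + A·d² with d = y − 176:
  bottom flange: d = -168 mm → contributes +81 346 560 mm⁴
  web: d = 0 mm → contributes +43 690 667 mm⁴
  top flange: d = 168 mm → contributes +81 346 560 mm⁴
Total I = 206 383 787 mm⁴.
Extreme fibre distance c = 176 mm; S = I/c = 1 172 635 mm³.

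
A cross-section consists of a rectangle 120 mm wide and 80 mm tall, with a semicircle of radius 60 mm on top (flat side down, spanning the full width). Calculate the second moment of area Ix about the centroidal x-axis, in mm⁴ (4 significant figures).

Treat the section as a set of non-overlapping primitives; coordinates are from the bounding-box lower-left.
Rectangular body: 120 × 80, A = 9 600 mm², y = 40 mm, Ī = 5 120 000 mm⁴.
Semicircular cap: semicircle r = 60, A = 5654.87 mm², y = 105.465 mm, Ī = 1 422 450 mm⁴.
Centroid: ȳ = ΣA·y / ΣA = 64.2673 mm.
Transfer each piece to the centroidal x-axis using Ī + A·d² with d = y − 64.2673:
  rectangular body: d = -24.2673 mm → contributes +10 773 465 mm⁴
  semicircular cap: d = 41.1975 mm → contributes +11 020 071 mm⁴
Total I = 21 793 536 mm⁴.

Ix ≈ 2.179 × 10⁷ mm⁴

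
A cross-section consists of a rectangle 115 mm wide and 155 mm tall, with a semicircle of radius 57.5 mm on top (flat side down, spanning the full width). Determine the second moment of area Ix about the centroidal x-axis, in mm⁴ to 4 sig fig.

Treat the section as a set of non-overlapping primitives; coordinates are from the bounding-box lower-left.
Rectangular body: 115 × 155, A = 17 825 mm², y = 77.5 mm, Ī = 35 687 135 mm⁴.
Semicircular cap: semicircle r = 57.5, A = 5193.45 mm², y = 179.404 mm, Ī = 1 199 785 mm⁴.
Centroid: ȳ = ΣA·y / ΣA = 100.492 mm.
Transfer each piece to the centroidal x-axis using Ī + A·d² with d = y − 100.492:
  rectangular body: d = -22.9916 mm → contributes +45 109 699 mm⁴
  semicircular cap: d = 78.9121 mm → contributes +33 540 012 mm⁴
Total I = 78 649 712 mm⁴.

Ix ≈ 7.865 × 10⁷ mm⁴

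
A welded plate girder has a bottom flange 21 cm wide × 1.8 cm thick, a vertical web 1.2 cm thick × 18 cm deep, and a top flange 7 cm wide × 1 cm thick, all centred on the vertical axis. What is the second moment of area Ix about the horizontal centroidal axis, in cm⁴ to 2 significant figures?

Ix ≈ 3500 cm⁴

Break the section into simple shapes (no overlaps), measuring from the bottom-left corner of the bounding box.
Bottom plate: 21 × 1.8, A = 37.8 cm², y = 0.9 cm, Ī = 10.21 cm⁴.
Web plate: 1.2 × 18, A = 21.6 cm², y = 10.8 cm, Ī = 583.2 cm⁴.
Top plate: 7 × 1, A = 7 cm², y = 20.3 cm, Ī = 0.5833 cm⁴.
Centroid: ȳ = ΣA·y / ΣA = 6.166 cm.
Transfer each piece to the horizontal centroidal axis using Ī + A·d² with d = y − 6.166:
  bottom plate: d = -5.266 cm → contributes +1 058 cm⁴
  web plate: d = 4.634 cm → contributes +1 047 cm⁴
  top plate: d = 14.13 cm → contributes +1 399 cm⁴
Total I = 3 504 cm⁴.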